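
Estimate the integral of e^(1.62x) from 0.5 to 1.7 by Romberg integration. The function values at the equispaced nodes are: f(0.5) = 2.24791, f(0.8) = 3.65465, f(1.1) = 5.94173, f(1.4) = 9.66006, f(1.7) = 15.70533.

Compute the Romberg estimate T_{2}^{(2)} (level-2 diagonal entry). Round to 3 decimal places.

8.307

T_{0}^{(0)} (trapezoid, 1 panel, h=1.2000): 10.77194
T_{1}^{(0)} (trapezoid, 2 panels, h=0.6000): 8.95101
T_{2}^{(0)} (trapezoid, 4 panels, h=0.3000): 8.46992
T_{1}^{(1)} = 8.95101 + (8.95101 − 10.77194)/3 = 8.34403
T_{2}^{(1)} = 8.46992 + (8.46992 − 8.95101)/3 = 8.30956
T_{2}^{(2)} = 8.30956 + (8.30956 − 8.34403)/15 = 8.30726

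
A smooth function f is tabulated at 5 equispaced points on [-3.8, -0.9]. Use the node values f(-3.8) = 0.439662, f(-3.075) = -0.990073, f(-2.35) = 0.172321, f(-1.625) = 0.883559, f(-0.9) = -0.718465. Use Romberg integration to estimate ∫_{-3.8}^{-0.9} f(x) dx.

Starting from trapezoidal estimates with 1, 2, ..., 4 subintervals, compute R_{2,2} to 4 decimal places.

R_{0,0} (trapezoid, 1 panel, h=2.9000): -0.404264
R_{1,0} (trapezoid, 2 panels, h=1.4500): 0.047733
R_{2,0} (trapezoid, 4 panels, h=0.7250): -0.053356
R_{1,1} = 0.047733 + (0.047733 − (-0.404264))/3 = 0.198399
R_{2,1} = -0.053356 + (-0.053356 − 0.047733)/3 = -0.087052
R_{2,2} = -0.087052 + (-0.087052 − 0.198399)/15 = -0.106082

-0.1061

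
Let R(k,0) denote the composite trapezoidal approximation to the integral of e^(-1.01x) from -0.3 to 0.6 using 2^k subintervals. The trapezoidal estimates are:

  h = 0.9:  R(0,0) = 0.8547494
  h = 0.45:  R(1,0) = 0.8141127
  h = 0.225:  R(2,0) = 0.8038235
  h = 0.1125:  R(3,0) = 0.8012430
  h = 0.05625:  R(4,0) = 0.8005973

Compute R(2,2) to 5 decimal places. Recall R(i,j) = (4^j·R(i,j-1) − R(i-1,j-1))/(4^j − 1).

0.80038

R(1,1) = (4·0.8141127 − 0.8547494) / 3 = 0.8005671
R(2,1) = 0.8038235 + (0.8038235 − 0.8141127)/3 = 0.8003938
R(2,2) = (16·0.8003938 − 0.8005671) / 15 = 0.8003822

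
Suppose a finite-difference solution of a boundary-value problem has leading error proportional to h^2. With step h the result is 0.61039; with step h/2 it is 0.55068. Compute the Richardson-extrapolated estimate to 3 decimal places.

0.531

Extrapolated value = (4·A(h/2) − A(h)) / (4 − 1)
= (4·0.55068 − 0.61039) / 3
= 1.59233 / 3 = 0.53078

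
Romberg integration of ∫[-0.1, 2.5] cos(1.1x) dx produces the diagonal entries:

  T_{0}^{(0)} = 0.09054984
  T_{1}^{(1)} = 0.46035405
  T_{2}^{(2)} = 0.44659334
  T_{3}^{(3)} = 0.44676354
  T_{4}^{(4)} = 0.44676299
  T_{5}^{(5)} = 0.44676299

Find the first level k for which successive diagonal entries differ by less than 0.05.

k = 2

|T_{1}^{(1)} − T_{0}^{(0)}| = 0.36980421 ≥ 0.05
|T_{2}^{(2)} − T_{1}^{(1)}| = 0.01376071 < 0.05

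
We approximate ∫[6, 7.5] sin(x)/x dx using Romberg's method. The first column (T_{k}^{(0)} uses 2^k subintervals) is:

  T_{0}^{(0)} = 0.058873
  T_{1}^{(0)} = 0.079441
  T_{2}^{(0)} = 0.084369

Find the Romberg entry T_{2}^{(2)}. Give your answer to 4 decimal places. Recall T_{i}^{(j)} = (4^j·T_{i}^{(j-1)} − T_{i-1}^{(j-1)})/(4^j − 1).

Richardson extrapolation on the trapezoidal column (denominator 4−1=3):
T_{1}^{(1)} = (4·0.079441 − 0.058873) / 3 = 0.086297
T_{2}^{(1)} = (4·0.084369 − 0.079441) / 3 = 0.086012
T_{2}^{(2)} = (16·0.086012 − 0.086297) / 15 = 0.085993

0.0860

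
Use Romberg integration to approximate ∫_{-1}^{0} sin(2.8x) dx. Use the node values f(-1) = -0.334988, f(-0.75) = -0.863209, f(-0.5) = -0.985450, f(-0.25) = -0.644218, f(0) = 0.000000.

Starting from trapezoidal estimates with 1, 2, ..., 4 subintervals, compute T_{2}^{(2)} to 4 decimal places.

T_{0}^{(0)} (trapezoid, 1 panel, h=1.0000): -0.167494
T_{1}^{(0)} (trapezoid, 2 panels, h=0.5000): -0.576472
T_{2}^{(0)} (trapezoid, 4 panels, h=0.2500): -0.665093
T_{1}^{(1)} = -0.576472 + (-0.576472 − (-0.167494))/3 = -0.712798
T_{2}^{(1)} = -0.665093 + (-0.665093 − (-0.576472))/3 = -0.694633
T_{2}^{(2)} = -0.694633 + (-0.694633 − (-0.712798))/15 = -0.693422

-0.6934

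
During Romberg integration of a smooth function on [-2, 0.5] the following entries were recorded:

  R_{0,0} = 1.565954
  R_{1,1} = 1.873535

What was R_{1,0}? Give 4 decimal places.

From R_{1,1} = (4·R_{1,0} − R_{0,0})/3, solve for R_{1,0}:
4·R_{1,0} = 3·1.873535 + 1.565954 = 7.186559
R_{1,0} = 1.796640

1.7966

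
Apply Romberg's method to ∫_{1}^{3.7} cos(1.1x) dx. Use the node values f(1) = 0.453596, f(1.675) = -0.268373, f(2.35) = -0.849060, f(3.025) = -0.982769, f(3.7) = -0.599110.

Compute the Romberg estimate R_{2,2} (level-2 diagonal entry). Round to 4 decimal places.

R_{0,0} (trapezoid, 1 panel, h=2.7000): -0.196444
R_{1,0} (trapezoid, 2 panels, h=1.3500): -1.244453
R_{2,0} (trapezoid, 4 panels, h=0.6750): -1.466747
R_{1,1} = -1.244453 + (-1.244453 − (-0.196444))/3 = -1.593789
R_{2,1} = -1.466747 + (-1.466747 − (-1.244453))/3 = -1.540845
R_{2,2} = -1.540845 + (-1.540845 − (-1.593789))/15 = -1.537315

-1.5373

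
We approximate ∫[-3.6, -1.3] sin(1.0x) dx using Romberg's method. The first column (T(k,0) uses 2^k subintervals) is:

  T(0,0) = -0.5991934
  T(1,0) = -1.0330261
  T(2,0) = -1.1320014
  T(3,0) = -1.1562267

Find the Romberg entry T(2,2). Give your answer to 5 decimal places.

Richardson extrapolation on the trapezoidal column (denominator 4−1=3):
T(1,1) = -1.0330261 + (-1.0330261 − (-0.5991934))/3 = -1.1776370
T(2,1) = (4·(-1.1320014) − (-1.0330261)) / 3 = -1.1649932
T(2,2) = -1.1649932 + (-1.1649932 − (-1.1776370))/15 = -1.1641503
(Column j=1 coincides with Simpson's rule on the same nodes.)

-1.16415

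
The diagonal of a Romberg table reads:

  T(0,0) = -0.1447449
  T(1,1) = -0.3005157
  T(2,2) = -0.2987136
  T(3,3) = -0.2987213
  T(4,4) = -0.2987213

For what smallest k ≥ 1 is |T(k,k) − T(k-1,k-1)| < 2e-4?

|T(1,1) − T(0,0)| = 0.1557708 ≥ 2e-4
|T(2,2) − T(1,1)| = 0.0018021 ≥ 2e-4
|T(3,3) − T(2,2)| = 0.0000077 < 2e-4

k = 3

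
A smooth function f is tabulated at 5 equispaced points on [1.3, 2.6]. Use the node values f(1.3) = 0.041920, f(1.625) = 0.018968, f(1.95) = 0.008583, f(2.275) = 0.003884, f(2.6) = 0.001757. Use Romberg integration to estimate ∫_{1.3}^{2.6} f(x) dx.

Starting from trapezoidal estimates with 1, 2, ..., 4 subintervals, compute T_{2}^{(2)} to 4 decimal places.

0.0165

T_{0}^{(0)} (trapezoid, 1 panel, h=1.3000): 0.028390
T_{1}^{(0)} (trapezoid, 2 panels, h=0.6500): 0.019774
T_{2}^{(0)} (trapezoid, 4 panels, h=0.3250): 0.017314
T_{1}^{(1)} = 0.019774 + (0.019774 − 0.028390)/3 = 0.016902
T_{2}^{(1)} = 0.017314 + (0.017314 − 0.019774)/3 = 0.016494
T_{2}^{(2)} = 0.016494 + (0.016494 − 0.016902)/15 = 0.016467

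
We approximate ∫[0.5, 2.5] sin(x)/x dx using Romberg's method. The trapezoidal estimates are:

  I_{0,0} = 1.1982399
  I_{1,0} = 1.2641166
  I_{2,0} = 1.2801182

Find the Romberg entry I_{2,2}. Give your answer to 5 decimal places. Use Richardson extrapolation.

1.28541

Richardson extrapolation on the trapezoidal column (denominator 4−1=3):
I_{1,1} = 1.2641166 + (1.2641166 − 1.1982399)/3 = 1.2860755
I_{2,1} = (4·1.2801182 − 1.2641166) / 3 = 1.2854521
I_{2,2} = 1.2854521 + (1.2854521 − 1.2860755)/15 = 1.2854105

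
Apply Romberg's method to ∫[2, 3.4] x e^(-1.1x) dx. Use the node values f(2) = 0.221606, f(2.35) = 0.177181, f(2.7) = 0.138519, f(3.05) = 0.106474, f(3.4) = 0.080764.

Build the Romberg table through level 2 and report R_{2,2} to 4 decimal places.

0.2000

R_{0,0} (trapezoid, 1 panel, h=1.4000): 0.211659
R_{1,0} (trapezoid, 2 panels, h=0.7000): 0.202793
R_{2,0} (trapezoid, 4 panels, h=0.3500): 0.200676
R_{1,1} = 0.202793 + (0.202793 − 0.211659)/3 = 0.199838
R_{2,1} = 0.200676 + (0.200676 − 0.202793)/3 = 0.199970
R_{2,2} = 0.199970 + (0.199970 − 0.199838)/15 = 0.199979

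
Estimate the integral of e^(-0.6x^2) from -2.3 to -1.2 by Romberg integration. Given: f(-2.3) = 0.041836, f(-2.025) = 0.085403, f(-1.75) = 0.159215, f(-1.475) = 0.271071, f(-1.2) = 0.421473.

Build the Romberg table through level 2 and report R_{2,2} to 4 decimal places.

R_{0,0} (trapezoid, 1 panel, h=1.1000): 0.254820
R_{1,0} (trapezoid, 2 panels, h=0.5500): 0.214978
R_{2,0} (trapezoid, 4 panels, h=0.2750): 0.205519
R_{1,1} = 0.214978 + (0.214978 − 0.254820)/3 = 0.201697
R_{2,1} = 0.205519 + (0.205519 − 0.214978)/3 = 0.202366
R_{2,2} = 0.202366 + (0.202366 − 0.201697)/15 = 0.202411

0.2024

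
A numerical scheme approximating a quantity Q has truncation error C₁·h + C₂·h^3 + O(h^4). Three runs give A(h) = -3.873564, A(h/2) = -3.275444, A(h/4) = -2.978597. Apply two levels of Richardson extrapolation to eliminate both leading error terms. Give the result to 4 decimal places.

-2.6824

First eliminate the h term (factor 2^1 = 2):
  B₁ = (2·(-3.275444) − (-3.873564))/1 = -2.677324
  B₂ = (2·(-2.978597) − (-3.275444))/1 = -2.681750
Then eliminate the h^3 term (factor 2^3 = 8):
  (8·(-2.681750) − (-2.677324))/7 = -2.682382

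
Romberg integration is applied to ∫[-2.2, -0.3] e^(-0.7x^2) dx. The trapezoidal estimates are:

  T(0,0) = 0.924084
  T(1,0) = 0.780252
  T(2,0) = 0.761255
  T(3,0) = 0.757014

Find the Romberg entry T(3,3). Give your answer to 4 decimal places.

0.7556

Richardson extrapolation on the trapezoidal column (denominator 4−1=3):
T(1,1) = 0.780252 + (0.780252 − 0.924084)/3 = 0.732308
T(2,1) = (4·0.761255 − 0.780252) / 3 = 0.754923
T(3,1) = 0.757014 + (0.757014 − 0.761255)/3 = 0.755600
T(2,2) = (16·0.754923 − 0.732308) / 15 = 0.756431
T(3,2) = 0.755600 + (0.755600 − 0.754923)/15 = 0.755645
T(3,3) = (64·0.755645 − 0.756431) / 63 = 0.755633
(Column j=1 coincides with Simpson's rule on the same nodes.)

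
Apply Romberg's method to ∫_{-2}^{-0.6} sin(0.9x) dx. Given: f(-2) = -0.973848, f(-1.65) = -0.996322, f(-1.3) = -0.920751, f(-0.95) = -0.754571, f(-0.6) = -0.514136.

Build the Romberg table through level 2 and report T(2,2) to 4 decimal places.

T(0,0) (trapezoid, 1 panel, h=1.4000): -1.041589
T(1,0) (trapezoid, 2 panels, h=0.7000): -1.165320
T(2,0) (trapezoid, 4 panels, h=0.3500): -1.195473
T(1,1) = -1.165320 + (-1.165320 − (-1.041589))/3 = -1.206564
T(2,1) = -1.195473 + (-1.195473 − (-1.165320))/3 = -1.205524
T(2,2) = -1.205524 + (-1.205524 − (-1.206564))/15 = -1.205455

-1.2055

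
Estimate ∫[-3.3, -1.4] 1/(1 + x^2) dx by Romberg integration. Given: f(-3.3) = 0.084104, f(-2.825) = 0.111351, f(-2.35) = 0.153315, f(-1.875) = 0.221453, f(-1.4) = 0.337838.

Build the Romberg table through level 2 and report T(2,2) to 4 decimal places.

0.3260

T(0,0) (trapezoid, 1 panel, h=1.9000): 0.400845
T(1,0) (trapezoid, 2 panels, h=0.9500): 0.346072
T(2,0) (trapezoid, 4 panels, h=0.4750): 0.331118
T(1,1) = 0.346072 + (0.346072 − 0.400845)/3 = 0.327814
T(2,1) = 0.331118 + (0.331118 − 0.346072)/3 = 0.326133
T(2,2) = 0.326133 + (0.326133 − 0.327814)/15 = 0.326021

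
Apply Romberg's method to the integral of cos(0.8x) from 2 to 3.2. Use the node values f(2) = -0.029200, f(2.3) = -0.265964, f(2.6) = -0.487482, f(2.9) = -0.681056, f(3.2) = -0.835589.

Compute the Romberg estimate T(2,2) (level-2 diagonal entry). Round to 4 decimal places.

T(0,0) (trapezoid, 1 panel, h=1.2000): -0.518873
T(1,0) (trapezoid, 2 panels, h=0.6000): -0.551926
T(2,0) (trapezoid, 4 panels, h=0.3000): -0.560069
T(1,1) = -0.551926 + (-0.551926 − (-0.518873))/3 = -0.562944
T(2,1) = -0.560069 + (-0.560069 − (-0.551926))/3 = -0.562783
T(2,2) = -0.562783 + (-0.562783 − (-0.562944))/15 = -0.562772

-0.5628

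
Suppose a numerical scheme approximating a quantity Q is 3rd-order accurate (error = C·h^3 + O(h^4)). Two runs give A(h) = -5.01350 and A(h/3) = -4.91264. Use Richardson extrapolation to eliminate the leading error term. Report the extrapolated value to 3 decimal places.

Extrapolated value = (27·A(h/3) − A(h)) / (27 − 1)
= (27·(-4.91264) − (-5.01350)) / 26
= -127.62778 / 26 = -4.90876

-4.909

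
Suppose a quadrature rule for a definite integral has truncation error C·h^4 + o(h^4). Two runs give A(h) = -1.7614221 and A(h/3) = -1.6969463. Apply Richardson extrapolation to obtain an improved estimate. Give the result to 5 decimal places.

-1.69614

The leading error scales as h^4; refining by a factor of 3 reduces it by 3^4 = 81.
Extrapolated value = (81·A(h/3) − A(h)) / (81 − 1)
= (81·(-1.6969463) − (-1.7614221)) / 80
= -135.6912282 / 80 = -1.6961404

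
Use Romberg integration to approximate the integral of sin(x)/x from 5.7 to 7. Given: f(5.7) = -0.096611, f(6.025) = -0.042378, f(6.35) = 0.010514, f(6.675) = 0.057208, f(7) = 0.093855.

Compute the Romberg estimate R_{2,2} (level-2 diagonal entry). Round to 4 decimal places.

0.0084

R_{0,0} (trapezoid, 1 panel, h=1.3000): -0.001791
R_{1,0} (trapezoid, 2 panels, h=0.6500): 0.005938
R_{2,0} (trapezoid, 4 panels, h=0.3250): 0.007789
R_{1,1} = 0.005938 + (0.005938 − (-0.001791))/3 = 0.008514
R_{2,1} = 0.007789 + (0.007789 − 0.005938)/3 = 0.008406
R_{2,2} = 0.008406 + (0.008406 − 0.008514)/15 = 0.008399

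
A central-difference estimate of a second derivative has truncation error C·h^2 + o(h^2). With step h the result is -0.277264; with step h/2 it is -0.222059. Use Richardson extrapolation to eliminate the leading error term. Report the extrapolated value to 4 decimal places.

Extrapolated value = (4·A(h/2) − A(h)) / (4 − 1)
= (4·(-0.222059) − (-0.277264)) / 3
= -0.610972 / 3 = -0.203657

-0.2037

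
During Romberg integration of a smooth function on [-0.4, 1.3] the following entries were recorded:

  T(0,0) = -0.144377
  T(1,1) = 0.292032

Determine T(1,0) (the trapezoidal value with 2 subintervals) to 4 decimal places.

0.1829

From T(1,1) = (4·T(1,0) − T(0,0))/3, solve for T(1,0):
4·T(1,0) = 3·0.292032 + (-0.144377) = 0.731719
T(1,0) = 0.182930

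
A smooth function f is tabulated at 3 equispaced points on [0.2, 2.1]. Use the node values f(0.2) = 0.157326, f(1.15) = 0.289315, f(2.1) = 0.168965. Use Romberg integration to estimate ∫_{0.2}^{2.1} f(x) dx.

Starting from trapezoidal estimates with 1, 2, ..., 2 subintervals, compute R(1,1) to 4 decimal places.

R(0,0) (trapezoid, 1 panel, h=1.9000): 0.309976
R(1,0) (trapezoid, 2 panels, h=0.9500): 0.429837
R(1,1) = 0.429837 + (0.429837 − 0.309976)/3 = 0.469791

0.4698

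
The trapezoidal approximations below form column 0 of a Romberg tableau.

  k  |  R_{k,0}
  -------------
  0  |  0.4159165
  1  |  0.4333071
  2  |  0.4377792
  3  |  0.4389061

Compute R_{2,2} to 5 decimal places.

0.43928

Richardson extrapolation on the trapezoidal column (denominator 4−1=3):
R_{1,1} = 0.4333071 + (0.4333071 − 0.4159165)/3 = 0.4391040
R_{2,1} = (4·0.4377792 − 0.4333071) / 3 = 0.4392699
R_{2,2} = 0.4392699 + (0.4392699 − 0.4391040)/15 = 0.4392810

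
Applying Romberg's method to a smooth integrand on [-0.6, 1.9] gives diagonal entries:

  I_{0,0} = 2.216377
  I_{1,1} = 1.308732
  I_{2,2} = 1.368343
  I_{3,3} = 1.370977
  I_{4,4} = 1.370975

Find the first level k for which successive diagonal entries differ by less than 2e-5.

k = 4

|I_{1,1} − I_{0,0}| = 0.907645 ≥ 2e-5
|I_{2,2} − I_{1,1}| = 0.059611 ≥ 2e-5
|I_{3,3} − I_{2,2}| = 0.002634 ≥ 2e-5
|I_{4,4} − I_{3,3}| = 0.000002 < 2e-5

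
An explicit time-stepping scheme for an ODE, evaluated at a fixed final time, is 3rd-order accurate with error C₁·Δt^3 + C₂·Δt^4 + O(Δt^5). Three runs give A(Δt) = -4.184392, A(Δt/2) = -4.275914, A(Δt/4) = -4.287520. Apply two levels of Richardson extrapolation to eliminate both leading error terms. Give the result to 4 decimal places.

First eliminate the Δt^3 term (factor 2^3 = 8):
  B₁ = (8·(-4.275914) − (-4.184392))/7 = -4.288989
  B₂ = (8·(-4.287520) − (-4.275914))/7 = -4.289178
Then eliminate the Δt^4 term (factor 2^4 = 16):
  (16·(-4.289178) − (-4.288989))/15 = -4.289191

-4.2892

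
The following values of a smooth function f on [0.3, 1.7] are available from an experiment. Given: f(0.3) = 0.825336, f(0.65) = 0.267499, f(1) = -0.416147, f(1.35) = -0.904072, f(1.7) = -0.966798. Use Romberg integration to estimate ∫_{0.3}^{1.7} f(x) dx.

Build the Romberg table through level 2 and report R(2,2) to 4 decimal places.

-0.4100

R(0,0) (trapezoid, 1 panel, h=1.4000): -0.099023
R(1,0) (trapezoid, 2 panels, h=0.7000): -0.340815
R(2,0) (trapezoid, 4 panels, h=0.3500): -0.393208
R(1,1) = -0.340815 + (-0.340815 − (-0.099023))/3 = -0.421412
R(2,1) = -0.393208 + (-0.393208 − (-0.340815))/3 = -0.410672
R(2,2) = -0.410672 + (-0.410672 − (-0.421412))/15 = -0.409956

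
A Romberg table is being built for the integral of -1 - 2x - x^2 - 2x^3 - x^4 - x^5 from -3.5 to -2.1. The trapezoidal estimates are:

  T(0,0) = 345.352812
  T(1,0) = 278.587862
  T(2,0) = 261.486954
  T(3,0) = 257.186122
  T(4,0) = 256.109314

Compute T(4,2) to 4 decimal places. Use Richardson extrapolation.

255.7502

Richardson extrapolation on the trapezoidal column (denominator 4−1=3):
T(3,1) = 257.186122 + (257.186122 − 261.486954)/3 = 255.752511
T(4,1) = 256.109314 + (256.109314 − 257.186122)/3 = 255.750378
T(4,2) = (16·255.750378 − 255.752511) / 15 = 255.750236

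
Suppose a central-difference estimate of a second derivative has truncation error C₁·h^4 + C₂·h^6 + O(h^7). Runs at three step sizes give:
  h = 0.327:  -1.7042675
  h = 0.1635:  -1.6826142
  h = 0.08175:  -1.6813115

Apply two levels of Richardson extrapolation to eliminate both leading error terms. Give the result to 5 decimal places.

-1.68123

First eliminate the h^4 term (factor 2^4 = 16):
  B₁ = (16·(-1.6826142) − (-1.7042675))/15 = -1.6811706
  B₂ = (16·(-1.6813115) − (-1.6826142))/15 = -1.6812247
Then eliminate the h^6 term (factor 2^6 = 64):
  (64·(-1.6812247) − (-1.6811706))/63 = -1.6812256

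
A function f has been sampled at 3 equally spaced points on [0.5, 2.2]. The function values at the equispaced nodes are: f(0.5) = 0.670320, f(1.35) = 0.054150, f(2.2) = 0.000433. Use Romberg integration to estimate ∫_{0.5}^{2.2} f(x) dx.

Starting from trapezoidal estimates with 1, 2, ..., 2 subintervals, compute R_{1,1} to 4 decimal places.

0.2514

R_{0,0} (trapezoid, 1 panel, h=1.7000): 0.570140
R_{1,0} (trapezoid, 2 panels, h=0.8500): 0.331098
R_{1,1} = 0.331098 + (0.331098 − 0.570140)/3 = 0.251417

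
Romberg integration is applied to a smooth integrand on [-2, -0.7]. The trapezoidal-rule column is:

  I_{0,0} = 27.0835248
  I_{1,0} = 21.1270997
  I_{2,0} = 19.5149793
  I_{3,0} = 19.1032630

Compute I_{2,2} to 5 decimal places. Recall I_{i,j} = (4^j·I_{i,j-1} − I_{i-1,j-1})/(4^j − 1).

18.96667

Richardson extrapolation on the trapezoidal column (denominator 4−1=3):
I_{1,1} = (4·21.1270997 − 27.0835248) / 3 = 19.1416247
I_{2,1} = (4·19.5149793 − 21.1270997) / 3 = 18.9776058
I_{2,2} = 18.9776058 + (18.9776058 − 19.1416247)/15 = 18.9666712
(Column j=1 coincides with Simpson's rule on the same nodes.)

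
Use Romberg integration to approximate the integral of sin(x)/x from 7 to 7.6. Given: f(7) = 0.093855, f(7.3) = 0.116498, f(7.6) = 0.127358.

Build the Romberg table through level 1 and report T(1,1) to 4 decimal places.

T(0,0) (trapezoid, 1 panel, h=0.6000): 0.066364
T(1,0) (trapezoid, 2 panels, h=0.3000): 0.068131
T(1,1) = 0.068131 + (0.068131 − 0.066364)/3 = 0.068720

0.0687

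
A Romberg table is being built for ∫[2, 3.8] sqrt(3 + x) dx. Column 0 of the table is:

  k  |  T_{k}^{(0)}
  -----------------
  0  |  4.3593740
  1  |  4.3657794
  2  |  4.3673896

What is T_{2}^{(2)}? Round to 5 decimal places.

Richardson extrapolation on the trapezoidal column (denominator 4−1=3):
T_{1}^{(1)} = 4.3657794 + (4.3657794 − 4.3593740)/3 = 4.3679145
T_{2}^{(1)} = 4.3673896 + (4.3673896 − 4.3657794)/3 = 4.3679263
T_{2}^{(2)} = (16·4.3679263 − 4.3679145) / 15 = 4.3679271

4.36793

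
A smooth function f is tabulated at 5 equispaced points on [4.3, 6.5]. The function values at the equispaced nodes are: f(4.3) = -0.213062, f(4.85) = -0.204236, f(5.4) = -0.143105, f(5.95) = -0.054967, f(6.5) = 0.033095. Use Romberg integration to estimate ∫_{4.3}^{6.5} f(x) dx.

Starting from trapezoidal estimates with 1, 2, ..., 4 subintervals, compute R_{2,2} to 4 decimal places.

R_{0,0} (trapezoid, 1 panel, h=2.2000): -0.197964
R_{1,0} (trapezoid, 2 panels, h=1.1000): -0.256397
R_{2,0} (trapezoid, 4 panels, h=0.5500): -0.270760
R_{1,1} = -0.256397 + (-0.256397 − (-0.197964))/3 = -0.275875
R_{2,1} = -0.270760 + (-0.270760 − (-0.256397))/3 = -0.275548
R_{2,2} = -0.275548 + (-0.275548 − (-0.275875))/15 = -0.275526

-0.2755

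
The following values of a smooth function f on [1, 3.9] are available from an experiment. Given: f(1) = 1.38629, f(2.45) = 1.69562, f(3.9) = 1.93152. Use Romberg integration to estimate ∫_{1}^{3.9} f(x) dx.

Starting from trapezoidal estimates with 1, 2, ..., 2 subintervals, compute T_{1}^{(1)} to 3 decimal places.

4.882

T_{0}^{(0)} (trapezoid, 1 panel, h=2.9000): 4.81082
T_{1}^{(0)} (trapezoid, 2 panels, h=1.4500): 4.86406
T_{1}^{(1)} = 4.86406 + (4.86406 − 4.81082)/3 = 4.88181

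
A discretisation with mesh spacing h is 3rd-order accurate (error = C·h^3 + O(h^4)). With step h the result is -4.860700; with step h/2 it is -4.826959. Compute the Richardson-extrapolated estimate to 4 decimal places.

-4.8221

The leading error scales as h^3; refining by a factor of 2 reduces it by 2^3 = 8.
Extrapolated value = (8·A(h/2) − A(h)) / (8 − 1)
= (8·(-4.826959) − (-4.860700)) / 7
= -33.754972 / 7 = -4.822139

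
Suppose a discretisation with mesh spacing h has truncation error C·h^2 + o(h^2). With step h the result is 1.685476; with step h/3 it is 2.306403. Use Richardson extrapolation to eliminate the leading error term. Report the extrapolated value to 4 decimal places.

2.3840

The leading error scales as h^2; refining by a factor of 3 reduces it by 3^2 = 9.
Extrapolated value = (9·A(h/3) − A(h)) / (9 − 1)
= (9·2.306403 − 1.685476) / 8
= 19.072151 / 8 = 2.384019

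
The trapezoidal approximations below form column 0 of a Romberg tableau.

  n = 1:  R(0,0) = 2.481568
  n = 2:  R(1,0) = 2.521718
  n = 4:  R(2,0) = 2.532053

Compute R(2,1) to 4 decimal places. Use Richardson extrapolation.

2.5355

Richardson extrapolation on the trapezoidal column (denominator 4−1=3):
R(2,1) = 2.532053 + (2.532053 − 2.521718)/3 = 2.535498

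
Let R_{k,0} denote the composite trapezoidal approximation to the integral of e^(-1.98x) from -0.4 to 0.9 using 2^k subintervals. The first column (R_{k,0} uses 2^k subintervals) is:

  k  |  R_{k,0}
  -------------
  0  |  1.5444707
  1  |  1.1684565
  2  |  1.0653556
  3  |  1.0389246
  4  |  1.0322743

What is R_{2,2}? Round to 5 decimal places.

Richardson extrapolation on the trapezoidal column (denominator 4−1=3):
R_{1,1} = (4·1.1684565 − 1.5444707) / 3 = 1.0431184
R_{2,1} = 1.0653556 + (1.0653556 − 1.1684565)/3 = 1.0309886
R_{2,2} = 1.0309886 + (1.0309886 − 1.0431184)/15 = 1.0301799

1.03018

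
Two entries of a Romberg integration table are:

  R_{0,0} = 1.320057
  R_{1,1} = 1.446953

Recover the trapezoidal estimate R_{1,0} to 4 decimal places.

1.4152

From R_{1,1} = (4·R_{1,0} − R_{0,0})/3, solve for R_{1,0}:
4·R_{1,0} = 3·1.446953 + 1.320057 = 5.660916
R_{1,0} = 1.415229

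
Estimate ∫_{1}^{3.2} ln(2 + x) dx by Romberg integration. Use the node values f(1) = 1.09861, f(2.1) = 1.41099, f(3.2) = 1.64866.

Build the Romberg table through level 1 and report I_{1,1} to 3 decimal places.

3.077

I_{0,0} (trapezoid, 1 panel, h=2.2000): 3.02200
I_{1,0} (trapezoid, 2 panels, h=1.1000): 3.06309
I_{1,1} = 3.06309 + (3.06309 − 3.02200)/3 = 3.07679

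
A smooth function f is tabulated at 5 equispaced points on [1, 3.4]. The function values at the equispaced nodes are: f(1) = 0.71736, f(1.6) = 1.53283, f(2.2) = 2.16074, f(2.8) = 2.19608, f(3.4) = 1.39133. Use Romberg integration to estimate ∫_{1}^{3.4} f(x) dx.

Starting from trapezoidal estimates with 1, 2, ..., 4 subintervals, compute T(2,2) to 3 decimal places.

4.267

T(0,0) (trapezoid, 1 panel, h=2.4000): 2.53043
T(1,0) (trapezoid, 2 panels, h=1.2000): 3.85810
T(2,0) (trapezoid, 4 panels, h=0.6000): 4.16640
T(1,1) = 3.85810 + (3.85810 − 2.53043)/3 = 4.30066
T(2,1) = 4.16640 + (4.16640 − 3.85810)/3 = 4.26917
T(2,2) = 4.26917 + (4.26917 − 4.30066)/15 = 4.26707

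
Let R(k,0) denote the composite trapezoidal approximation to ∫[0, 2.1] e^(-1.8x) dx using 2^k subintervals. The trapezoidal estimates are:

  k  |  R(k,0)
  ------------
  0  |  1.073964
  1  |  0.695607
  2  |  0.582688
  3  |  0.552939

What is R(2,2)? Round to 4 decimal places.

Richardson extrapolation on the trapezoidal column (denominator 4−1=3):
R(1,1) = 0.695607 + (0.695607 − 1.073964)/3 = 0.569488
R(2,1) = 0.582688 + (0.582688 − 0.695607)/3 = 0.545048
R(2,2) = (16·0.545048 − 0.569488) / 15 = 0.543419
(Column j=1 coincides with Simpson's rule on the same nodes.)

0.5434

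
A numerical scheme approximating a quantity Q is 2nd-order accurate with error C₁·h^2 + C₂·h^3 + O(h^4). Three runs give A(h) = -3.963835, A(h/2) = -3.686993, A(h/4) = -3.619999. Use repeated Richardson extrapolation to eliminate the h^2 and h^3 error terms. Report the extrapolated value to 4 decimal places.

-3.5981

First eliminate the h^2 term (factor 2^2 = 4):
  B₁ = (4·(-3.686993) − (-3.963835))/3 = -3.594712
  B₂ = (4·(-3.619999) − (-3.686993))/3 = -3.597668
Then eliminate the h^3 term (factor 2^3 = 8):
  (8·(-3.597668) − (-3.594712))/7 = -3.598090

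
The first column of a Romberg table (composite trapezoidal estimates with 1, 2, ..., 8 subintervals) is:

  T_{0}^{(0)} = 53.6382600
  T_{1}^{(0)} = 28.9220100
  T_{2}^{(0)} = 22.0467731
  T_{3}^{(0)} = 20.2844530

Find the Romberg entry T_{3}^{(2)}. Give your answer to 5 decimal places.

Richardson extrapolation on the trapezoidal column (denominator 4−1=3):
T_{2}^{(1)} = 22.0467731 + (22.0467731 − 28.9220100)/3 = 19.7550275
T_{3}^{(1)} = (4·20.2844530 − 22.0467731) / 3 = 19.6970130
T_{3}^{(2)} = (16·19.6970130 − 19.7550275) / 15 = 19.6931454

19.69315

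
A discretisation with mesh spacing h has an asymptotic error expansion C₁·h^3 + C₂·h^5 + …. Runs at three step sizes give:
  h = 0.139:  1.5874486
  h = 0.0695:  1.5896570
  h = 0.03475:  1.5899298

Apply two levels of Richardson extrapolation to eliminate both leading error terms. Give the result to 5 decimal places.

1.58997

First eliminate the h^3 term (factor 2^3 = 8):
  B₁ = (8·1.5896570 − 1.5874486)/7 = 1.5899725
  B₂ = (8·1.5899298 − 1.5896570)/7 = 1.5899688
Then eliminate the h^5 term (factor 2^5 = 32):
  (32·1.5899688 − 1.5899725)/31 = 1.5899687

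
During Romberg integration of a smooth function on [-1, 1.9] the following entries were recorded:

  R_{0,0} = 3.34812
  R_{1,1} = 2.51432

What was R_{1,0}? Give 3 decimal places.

From R_{1,1} = (4·R_{1,0} − R_{0,0})/3, solve for R_{1,0}:
4·R_{1,0} = 3·2.51432 + 3.34812 = 10.89108
R_{1,0} = 2.72277

2.723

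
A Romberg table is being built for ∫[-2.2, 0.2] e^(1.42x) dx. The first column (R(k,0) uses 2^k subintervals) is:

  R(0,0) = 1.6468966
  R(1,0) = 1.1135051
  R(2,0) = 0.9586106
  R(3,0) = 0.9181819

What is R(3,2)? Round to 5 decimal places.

0.90455

Richardson extrapolation on the trapezoidal column (denominator 4−1=3):
R(2,1) = 0.9586106 + (0.9586106 − 1.1135051)/3 = 0.9069791
R(3,1) = (4·0.9181819 − 0.9586106) / 3 = 0.9047057
R(3,2) = 0.9047057 + (0.9047057 − 0.9069791)/15 = 0.9045541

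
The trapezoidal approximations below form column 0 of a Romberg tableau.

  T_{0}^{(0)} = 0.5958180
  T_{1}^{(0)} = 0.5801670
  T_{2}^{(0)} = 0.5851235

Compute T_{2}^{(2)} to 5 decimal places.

Richardson extrapolation on the trapezoidal column (denominator 4−1=3):
T_{1}^{(1)} = (4·0.5801670 − 0.5958180) / 3 = 0.5749500
T_{2}^{(1)} = 0.5851235 + (0.5851235 − 0.5801670)/3 = 0.5867757
T_{2}^{(2)} = 0.5867757 + (0.5867757 − 0.5749500)/15 = 0.5875641
(Column j=1 coincides with Simpson's rule on the same nodes.)

0.58756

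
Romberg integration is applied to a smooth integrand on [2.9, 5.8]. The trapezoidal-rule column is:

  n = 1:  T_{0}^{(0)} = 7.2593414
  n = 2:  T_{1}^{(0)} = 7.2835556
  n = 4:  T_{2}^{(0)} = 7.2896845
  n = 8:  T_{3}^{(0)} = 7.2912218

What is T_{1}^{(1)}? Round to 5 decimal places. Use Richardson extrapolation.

Richardson extrapolation on the trapezoidal column (denominator 4−1=3):
T_{1}^{(1)} = (4·7.2835556 − 7.2593414) / 3 = 7.2916270

7.29163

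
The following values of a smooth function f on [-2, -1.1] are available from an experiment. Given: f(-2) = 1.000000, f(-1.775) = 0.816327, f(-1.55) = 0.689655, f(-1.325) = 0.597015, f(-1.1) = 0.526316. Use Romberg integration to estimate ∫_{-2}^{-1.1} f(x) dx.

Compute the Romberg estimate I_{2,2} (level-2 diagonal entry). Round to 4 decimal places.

I_{0,0} (trapezoid, 1 panel, h=0.9000): 0.686842
I_{1,0} (trapezoid, 2 panels, h=0.4500): 0.653766
I_{2,0} (trapezoid, 4 panels, h=0.2250): 0.644885
I_{1,1} = 0.653766 + (0.653766 − 0.686842)/3 = 0.642741
I_{2,1} = 0.644885 + (0.644885 − 0.653766)/3 = 0.641925
I_{2,2} = 0.641925 + (0.641925 − 0.642741)/15 = 0.641871

0.6419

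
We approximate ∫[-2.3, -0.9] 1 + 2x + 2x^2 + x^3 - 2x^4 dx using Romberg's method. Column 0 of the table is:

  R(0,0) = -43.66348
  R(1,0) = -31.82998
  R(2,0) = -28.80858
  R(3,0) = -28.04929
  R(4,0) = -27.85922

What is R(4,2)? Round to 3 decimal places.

-27.796

Richardson extrapolation on the trapezoidal column (denominator 4−1=3):
R(3,1) = -28.04929 + (-28.04929 − (-28.80858))/3 = -27.79619
R(4,1) = (4·(-27.85922) − (-28.04929)) / 3 = -27.79586
R(4,2) = (16·(-27.79586) − (-27.79619)) / 15 = -27.79584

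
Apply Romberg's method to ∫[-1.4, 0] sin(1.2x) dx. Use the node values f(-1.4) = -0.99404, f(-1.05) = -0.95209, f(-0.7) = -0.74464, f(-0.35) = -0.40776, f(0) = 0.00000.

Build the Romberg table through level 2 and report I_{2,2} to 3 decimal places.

-0.924

I_{0,0} (trapezoid, 1 panel, h=1.4000): -0.69583
I_{1,0} (trapezoid, 2 panels, h=0.7000): -0.86916
I_{2,0} (trapezoid, 4 panels, h=0.3500): -0.91053
I_{1,1} = -0.86916 + (-0.86916 − (-0.69583))/3 = -0.92694
I_{2,1} = -0.91053 + (-0.91053 − (-0.86916))/3 = -0.92432
I_{2,2} = -0.92432 + (-0.92432 − (-0.92694))/15 = -0.92415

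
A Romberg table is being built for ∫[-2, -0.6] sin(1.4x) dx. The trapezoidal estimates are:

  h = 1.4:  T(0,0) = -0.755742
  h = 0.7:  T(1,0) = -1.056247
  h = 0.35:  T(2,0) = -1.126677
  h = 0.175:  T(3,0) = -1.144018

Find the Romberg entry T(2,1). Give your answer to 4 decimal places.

Richardson extrapolation on the trapezoidal column (denominator 4−1=3):
T(2,1) = (4·(-1.126677) − (-1.056247)) / 3 = -1.150154

-1.1502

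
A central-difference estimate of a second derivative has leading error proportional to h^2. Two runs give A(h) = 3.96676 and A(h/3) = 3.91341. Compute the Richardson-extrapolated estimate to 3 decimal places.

Extrapolated value = (9·A(h/3) − A(h)) / (9 − 1)
= (9·3.91341 − 3.96676) / 8
= 31.25393 / 8 = 3.90674

3.907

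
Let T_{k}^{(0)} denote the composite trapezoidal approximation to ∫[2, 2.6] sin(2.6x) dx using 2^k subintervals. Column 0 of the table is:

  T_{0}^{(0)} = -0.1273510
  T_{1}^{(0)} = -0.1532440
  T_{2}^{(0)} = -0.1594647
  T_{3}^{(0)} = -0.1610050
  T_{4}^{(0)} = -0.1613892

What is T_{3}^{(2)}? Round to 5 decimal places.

Richardson extrapolation on the trapezoidal column (denominator 4−1=3):
T_{2}^{(1)} = -0.1594647 + (-0.1594647 − (-0.1532440))/3 = -0.1615383
T_{3}^{(1)} = (4·(-0.1610050) − (-0.1594647)) / 3 = -0.1615184
T_{3}^{(2)} = (16·(-0.1615184) − (-0.1615383)) / 15 = -0.1615171
(Column j=1 coincides with Simpson's rule on the same nodes.)

-0.16152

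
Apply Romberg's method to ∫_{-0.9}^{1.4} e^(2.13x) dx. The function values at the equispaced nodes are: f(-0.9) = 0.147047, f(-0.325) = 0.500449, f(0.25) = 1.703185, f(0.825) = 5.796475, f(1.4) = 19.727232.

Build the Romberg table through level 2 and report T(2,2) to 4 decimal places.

9.2271

T(0,0) (trapezoid, 1 panel, h=2.3000): 22.855421
T(1,0) (trapezoid, 2 panels, h=1.1500): 13.386373
T(2,0) (trapezoid, 4 panels, h=0.5750): 10.313918
T(1,1) = 13.386373 + (13.386373 − 22.855421)/3 = 10.230024
T(2,1) = 10.313918 + (10.313918 − 13.386373)/3 = 9.289766
T(2,2) = 9.289766 + (9.289766 − 10.230024)/15 = 9.227082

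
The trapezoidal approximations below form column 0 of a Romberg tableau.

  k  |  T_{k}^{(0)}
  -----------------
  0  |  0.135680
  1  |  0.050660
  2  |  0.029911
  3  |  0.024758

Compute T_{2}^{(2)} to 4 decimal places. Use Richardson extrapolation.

Richardson extrapolation on the trapezoidal column (denominator 4−1=3):
T_{1}^{(1)} = 0.050660 + (0.050660 − 0.135680)/3 = 0.022320
T_{2}^{(1)} = (4·0.029911 − 0.050660) / 3 = 0.022995
T_{2}^{(2)} = (16·0.022995 − 0.022320) / 15 = 0.023040

0.0230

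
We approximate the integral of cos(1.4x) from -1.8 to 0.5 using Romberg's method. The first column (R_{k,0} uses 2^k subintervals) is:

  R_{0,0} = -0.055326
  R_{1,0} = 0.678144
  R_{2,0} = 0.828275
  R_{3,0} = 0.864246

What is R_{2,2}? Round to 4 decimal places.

R_{1,1} = 0.678144 + (0.678144 − (-0.055326))/3 = 0.922634
R_{2,1} = 0.828275 + (0.828275 − 0.678144)/3 = 0.878319
R_{2,2} = (16·0.878319 − 0.922634) / 15 = 0.875365

0.8754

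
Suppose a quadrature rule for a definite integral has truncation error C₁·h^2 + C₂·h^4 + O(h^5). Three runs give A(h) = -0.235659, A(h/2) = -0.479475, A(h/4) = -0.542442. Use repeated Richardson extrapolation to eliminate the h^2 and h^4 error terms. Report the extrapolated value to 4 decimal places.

First eliminate the h^2 term (factor 2^2 = 4):
  B₁ = (4·(-0.479475) − (-0.235659))/3 = -0.560747
  B₂ = (4·(-0.542442) − (-0.479475))/3 = -0.563431
Then eliminate the h^4 term (factor 2^4 = 16):
  (16·(-0.563431) − (-0.560747))/15 = -0.563610

-0.5636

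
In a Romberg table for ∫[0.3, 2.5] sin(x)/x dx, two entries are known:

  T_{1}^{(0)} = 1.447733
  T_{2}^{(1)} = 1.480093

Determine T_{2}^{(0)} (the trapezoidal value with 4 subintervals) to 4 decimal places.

From T_{2}^{(1)} = (4·T_{2}^{(0)} − T_{1}^{(0)})/3, solve for T_{2}^{(0)}:
4·T_{2}^{(0)} = 3·1.480093 + 1.447733 = 5.888012
T_{2}^{(0)} = 1.472003

1.4720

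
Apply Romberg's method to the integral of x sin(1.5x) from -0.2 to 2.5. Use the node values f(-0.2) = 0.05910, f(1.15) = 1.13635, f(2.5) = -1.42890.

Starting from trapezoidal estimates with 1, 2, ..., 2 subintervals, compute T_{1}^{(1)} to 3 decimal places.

1.429

T_{0}^{(0)} (trapezoid, 1 panel, h=2.7000): -1.84923
T_{1}^{(0)} (trapezoid, 2 panels, h=1.3500): 0.60946
T_{1}^{(1)} = 0.60946 + (0.60946 − (-1.84923))/3 = 1.42902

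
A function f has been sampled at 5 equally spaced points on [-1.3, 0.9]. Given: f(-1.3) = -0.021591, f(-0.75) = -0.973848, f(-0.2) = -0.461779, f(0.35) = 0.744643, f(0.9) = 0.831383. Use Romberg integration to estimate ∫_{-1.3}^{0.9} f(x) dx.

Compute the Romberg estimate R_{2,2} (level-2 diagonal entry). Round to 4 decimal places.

-0.1762

R_{0,0} (trapezoid, 1 panel, h=2.2000): 0.890771
R_{1,0} (trapezoid, 2 panels, h=1.1000): -0.062571
R_{2,0} (trapezoid, 4 panels, h=0.5500): -0.157348
R_{1,1} = -0.062571 + (-0.062571 − 0.890771)/3 = -0.380352
R_{2,1} = -0.157348 + (-0.157348 − (-0.062571))/3 = -0.188940
R_{2,2} = -0.188940 + (-0.188940 − (-0.380352))/15 = -0.176179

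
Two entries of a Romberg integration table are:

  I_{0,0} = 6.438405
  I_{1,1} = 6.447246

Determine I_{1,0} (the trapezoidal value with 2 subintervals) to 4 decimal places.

From I_{1,1} = (4·I_{1,0} − I_{0,0})/3, solve for I_{1,0}:
4·I_{1,0} = 3·6.447246 + 6.438405 = 25.780143
I_{1,0} = 6.445036

6.4450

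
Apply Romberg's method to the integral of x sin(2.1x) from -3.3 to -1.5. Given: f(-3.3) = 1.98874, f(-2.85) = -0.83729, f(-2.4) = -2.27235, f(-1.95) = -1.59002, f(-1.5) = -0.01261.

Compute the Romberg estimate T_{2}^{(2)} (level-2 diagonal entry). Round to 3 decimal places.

T_{0}^{(0)} (trapezoid, 1 panel, h=1.8000): 1.77852
T_{1}^{(0)} (trapezoid, 2 panels, h=0.9000): -1.15586
T_{2}^{(0)} (trapezoid, 4 panels, h=0.4500): -1.67022
T_{1}^{(1)} = -1.15586 + (-1.15586 − 1.77852)/3 = -2.13399
T_{2}^{(1)} = -1.67022 + (-1.67022 − (-1.15586))/3 = -1.84167
T_{2}^{(2)} = -1.84167 + (-1.84167 − (-2.13399))/15 = -1.82218

-1.822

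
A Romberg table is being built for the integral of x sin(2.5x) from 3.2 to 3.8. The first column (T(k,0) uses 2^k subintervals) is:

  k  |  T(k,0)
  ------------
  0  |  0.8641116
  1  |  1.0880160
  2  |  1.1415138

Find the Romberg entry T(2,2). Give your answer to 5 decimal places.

1.15913

Richardson extrapolation on the trapezoidal column (denominator 4−1=3):
T(1,1) = 1.0880160 + (1.0880160 − 0.8641116)/3 = 1.1626508
T(2,1) = (4·1.1415138 − 1.0880160) / 3 = 1.1593464
T(2,2) = 1.1593464 + (1.1593464 − 1.1626508)/15 = 1.1591261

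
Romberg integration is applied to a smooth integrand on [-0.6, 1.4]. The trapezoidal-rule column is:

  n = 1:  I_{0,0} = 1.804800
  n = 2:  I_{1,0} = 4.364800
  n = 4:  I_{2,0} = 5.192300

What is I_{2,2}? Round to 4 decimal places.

5.4848

I_{1,1} = 4.364800 + (4.364800 − 1.804800)/3 = 5.218133
I_{2,1} = (4·5.192300 − 4.364800) / 3 = 5.468133
I_{2,2} = 5.468133 + (5.468133 − 5.218133)/15 = 5.484800
(Column j=1 coincides with Simpson's rule on the same nodes.)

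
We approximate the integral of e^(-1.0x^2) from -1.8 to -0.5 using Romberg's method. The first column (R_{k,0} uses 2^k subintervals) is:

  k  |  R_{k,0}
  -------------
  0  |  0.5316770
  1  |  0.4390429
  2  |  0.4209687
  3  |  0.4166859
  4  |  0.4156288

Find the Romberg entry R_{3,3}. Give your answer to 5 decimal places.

R_{1,1} = (4·0.4390429 − 0.5316770) / 3 = 0.4081649
R_{2,1} = (4·0.4209687 − 0.4390429) / 3 = 0.4149440
R_{3,1} = 0.4166859 + (0.4166859 − 0.4209687)/3 = 0.4152583
R_{2,2} = (16·0.4149440 − 0.4081649) / 15 = 0.4153959
R_{3,2} = 0.4152583 + (0.4152583 − 0.4149440)/15 = 0.4152793
R_{3,3} = (64·0.4152793 − 0.4153959) / 63 = 0.4152774

0.41528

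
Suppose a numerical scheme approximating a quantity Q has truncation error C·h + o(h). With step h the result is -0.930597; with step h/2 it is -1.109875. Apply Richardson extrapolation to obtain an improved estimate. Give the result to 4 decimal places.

-1.2892

The leading error scales as h; refining by a factor of 2 reduces it by 2^1 = 2.
Extrapolated value = (2·A(h/2) − A(h)) / (2 − 1)
= (2·(-1.109875) − (-0.930597)) / 1
= -1.289153 / 1 = -1.289153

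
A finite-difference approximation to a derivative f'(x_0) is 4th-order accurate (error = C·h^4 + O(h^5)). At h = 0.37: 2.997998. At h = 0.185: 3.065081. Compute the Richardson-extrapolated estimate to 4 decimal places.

Extrapolated value = (16·A(h/2) − A(h)) / (16 − 1)
= (16·3.065081 − 2.997998) / 15
= 46.043298 / 15 = 3.069553

3.0696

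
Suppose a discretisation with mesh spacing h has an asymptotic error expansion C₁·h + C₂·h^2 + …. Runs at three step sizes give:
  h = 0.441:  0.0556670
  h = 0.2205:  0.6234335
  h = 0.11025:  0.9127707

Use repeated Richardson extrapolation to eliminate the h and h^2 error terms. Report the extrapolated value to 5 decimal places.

1.20574

First eliminate the h term (factor 2^1 = 2):
  B₁ = (2·0.6234335 − 0.0556670)/1 = 1.1912000
  B₂ = (2·0.9127707 − 0.6234335)/1 = 1.2021079
Then eliminate the h^2 term (factor 2^2 = 4):
  (4·1.2021079 − 1.1912000)/3 = 1.2057439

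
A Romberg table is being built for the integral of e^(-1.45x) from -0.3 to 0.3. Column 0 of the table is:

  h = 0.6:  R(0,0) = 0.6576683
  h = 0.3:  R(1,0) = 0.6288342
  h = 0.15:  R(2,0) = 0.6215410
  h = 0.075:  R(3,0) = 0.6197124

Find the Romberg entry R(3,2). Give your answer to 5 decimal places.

0.61910

Richardson extrapolation on the trapezoidal column (denominator 4−1=3):
R(2,1) = (4·0.6215410 − 0.6288342) / 3 = 0.6191099
R(3,1) = 0.6197124 + (0.6197124 − 0.6215410)/3 = 0.6191029
R(3,2) = 0.6191029 + (0.6191029 − 0.6191099)/15 = 0.6191024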